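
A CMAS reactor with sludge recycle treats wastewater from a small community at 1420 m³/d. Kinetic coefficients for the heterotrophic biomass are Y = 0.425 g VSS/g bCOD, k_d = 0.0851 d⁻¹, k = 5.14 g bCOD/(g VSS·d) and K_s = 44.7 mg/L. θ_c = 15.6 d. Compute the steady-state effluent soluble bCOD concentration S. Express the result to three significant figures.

S ≈ 3.28 mg/L

For a completely mixed reactor with recycle the Lawrence–McCarty relation gives S = K_s·(1 + k_d·θ_c) / [θ_c·(Y·k − k_d) − 1] = 44.7 × (1 + 0.0851 × 15.6) / [15.6 × (0.425 × 5.14 − 0.0851) − 1] = 104.0 / 31.75 = 3.277 mg/L.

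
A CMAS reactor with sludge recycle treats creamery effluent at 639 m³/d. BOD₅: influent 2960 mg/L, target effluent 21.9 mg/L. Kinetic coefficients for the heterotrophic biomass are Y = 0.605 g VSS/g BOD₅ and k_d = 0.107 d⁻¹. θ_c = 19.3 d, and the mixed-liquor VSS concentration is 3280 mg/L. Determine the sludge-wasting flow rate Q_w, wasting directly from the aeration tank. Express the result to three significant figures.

Q_w ≈ 113 m³/d

From the SRT design equation V = Y Q (S₀−S) θ_c / [X (1 + k_d θ_c)] = 0.605 × 639 × (2960 − 21.9) × 19.3 / [3280 × (1 + 0.107 × 19.3)] = 2.19×10^7 / 10054 = 2181 m³.
For wasting at MLVSS concentration, Q_w = V/θ_c = 2181/19.3 = 113.0 m³/d.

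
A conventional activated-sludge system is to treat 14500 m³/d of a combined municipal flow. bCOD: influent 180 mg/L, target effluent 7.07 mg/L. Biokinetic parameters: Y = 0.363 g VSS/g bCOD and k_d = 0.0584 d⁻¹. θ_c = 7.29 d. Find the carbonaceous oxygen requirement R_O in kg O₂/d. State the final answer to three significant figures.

R_O ≈ 1600 kg O₂/d

Y_obs = Y / (1 + k_d θ_c) = 0.363 / (1 + 0.0584 × 7.29) = 0.363 / 1.426 = 0.2546.
ΔS = 180 − 7.07 = 172.9 mg/L, so the substrate removal rate is 14500 × 172.9/1000 = 2507 kg bCOD/d.
Biomass synthesised: P_X = Y_obs × 2507 = 638.4 kg VSS/d.
Carbonaceous O₂ demand = substrate oxidised − cell-mass equivalent = 2507 − 1.42 × 638.4 = 1601 kg O₂/d.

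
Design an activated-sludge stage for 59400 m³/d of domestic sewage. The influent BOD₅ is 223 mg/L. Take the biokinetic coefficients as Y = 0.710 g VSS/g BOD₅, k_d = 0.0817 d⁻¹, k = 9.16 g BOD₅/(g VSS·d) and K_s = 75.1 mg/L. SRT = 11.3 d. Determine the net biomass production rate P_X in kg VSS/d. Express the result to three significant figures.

For a completely mixed reactor with recycle the Lawrence–McCarty relation gives S = K_s·(1 + k_d·θ_c) / [θ_c·(Y·k − k_d) − 1] = 75.1 × (1 + 0.0817 × 11.3) / [11.3 × (0.710 × 9.16 − 0.0817) − 1] = 144.4 / 71.57 = 2.018 mg/L.
The observed yield is Y_obs = Y/(1 + k_d·θ_c) = 0.710 / (1 + 0.0817 × 11.3) = 0.710 / 1.923 = 0.3692 g VSS per g BOD₅ removed.
Q·(S₀ − S) = 59400 × (223 − 2.02) × 10⁻³ = 13126 kg/d removed.
Biomass produced: P_X = Y_obs·Q·ΔS = 0.3692 × 13126 ≈ 4846 kg VSS/d.

P_X ≈ 4850 kg VSS/d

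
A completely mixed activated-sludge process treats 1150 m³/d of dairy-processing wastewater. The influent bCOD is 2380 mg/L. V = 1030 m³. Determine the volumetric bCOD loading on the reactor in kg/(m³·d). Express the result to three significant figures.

L_v ≈ 2.66 kg bCOD/(m³·d)

L_v = Q S₀ / V = 1150 × 2380 × 10⁻³ / 1030 = 2.657 kg/(m³·d).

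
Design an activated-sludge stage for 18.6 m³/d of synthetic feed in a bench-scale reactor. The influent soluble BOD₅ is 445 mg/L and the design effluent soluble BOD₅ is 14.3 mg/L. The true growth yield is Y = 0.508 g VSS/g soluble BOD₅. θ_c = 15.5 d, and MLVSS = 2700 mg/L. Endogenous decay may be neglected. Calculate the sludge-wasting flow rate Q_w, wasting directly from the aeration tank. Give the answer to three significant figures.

Q_w ≈ 1.51 m³/d

Biomass mass balance (decay neglected): V·X = Y·Q·(S₀ − S)·θ_c, so V = 0.508 × 18.6 × (445 − 14.3) × 15.5 / 2700 = 23.36 m³.
Wasting from the aeration tank: Q_w = V / θ_c = 23.36 / 15.5 = 1.507 m³/d.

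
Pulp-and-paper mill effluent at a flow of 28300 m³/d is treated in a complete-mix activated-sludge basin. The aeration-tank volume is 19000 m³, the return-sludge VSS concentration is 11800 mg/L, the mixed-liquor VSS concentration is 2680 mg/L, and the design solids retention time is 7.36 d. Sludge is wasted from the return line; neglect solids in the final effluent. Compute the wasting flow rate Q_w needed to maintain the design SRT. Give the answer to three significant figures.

Q_w ≈ 586 m³/d

Q_w = (V·X)/(θ_c X_r) = 19000 × 2680 / (7.36 × 11800) = 586.3 m³/d.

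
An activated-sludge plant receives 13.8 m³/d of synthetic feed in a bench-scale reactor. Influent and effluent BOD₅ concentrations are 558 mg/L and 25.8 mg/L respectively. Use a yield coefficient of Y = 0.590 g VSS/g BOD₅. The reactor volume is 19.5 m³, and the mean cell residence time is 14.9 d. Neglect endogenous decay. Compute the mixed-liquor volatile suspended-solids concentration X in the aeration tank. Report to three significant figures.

X ≈ 3310 mg/L

Without decay, X = Y Q (S₀−S) θ_c / V = 0.590 × 13.8 × (558 − 25.8) × 14.9 / 19.5 = 3311 mg/L.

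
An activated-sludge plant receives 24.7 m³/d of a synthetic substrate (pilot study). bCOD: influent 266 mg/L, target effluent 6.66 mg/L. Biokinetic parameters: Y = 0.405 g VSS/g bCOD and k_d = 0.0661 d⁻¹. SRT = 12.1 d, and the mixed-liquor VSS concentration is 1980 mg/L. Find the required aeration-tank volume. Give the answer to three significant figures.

V ≈ 8.81 m³

Steady-state biomass mass balance: V·X·(1 + k_d·θ_c) = Y·Q·(S₀ − S)·θ_c, so V = 0.405 × 24.7 × (266 − 6.66) × 12.1 / [1980 × (1 + 0.0661 × 12.1)] = 3.14×10^4 / 3564 = 8.809 m³.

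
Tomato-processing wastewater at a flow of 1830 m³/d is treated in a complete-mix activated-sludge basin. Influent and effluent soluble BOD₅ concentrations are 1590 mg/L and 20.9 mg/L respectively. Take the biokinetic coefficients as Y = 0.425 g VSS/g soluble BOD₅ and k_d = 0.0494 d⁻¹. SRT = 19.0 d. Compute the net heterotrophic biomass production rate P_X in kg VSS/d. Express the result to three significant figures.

P_X ≈ 630 kg VSS/d

Observed yield with endogenous decay: Y_obs = Y / (1 + k_d·θ_c) = 0.425 / (1 + 0.0494 × 19.0) = 0.425 / 1.939 = 0.2192 g VSS/g soluble BOD₅.
Q·(S₀ − S) = 1830 × (1590 − 20.9) × 10⁻³ = 2871 kg/d removed.
So the net sludge growth is P_X = 0.2192 × 2871 = 629.5 kg VSS/d.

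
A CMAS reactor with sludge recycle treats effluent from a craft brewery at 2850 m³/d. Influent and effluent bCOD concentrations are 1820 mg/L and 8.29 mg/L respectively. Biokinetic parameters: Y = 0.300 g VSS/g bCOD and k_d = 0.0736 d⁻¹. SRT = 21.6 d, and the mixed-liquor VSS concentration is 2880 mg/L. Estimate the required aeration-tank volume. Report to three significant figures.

Rearranging the biomass balance for a CMAS with decay, V = Y·Q·ΔS·θ_c / [X·(1+k_d θ_c)] = 0.300 × 2850 × (1820 − 8.29) × 21.6 / [2880 × (1 + 0.0736 × 21.6)] = 3.35×10^7 / 7459 = 4486 m³.

V ≈ 4490 m³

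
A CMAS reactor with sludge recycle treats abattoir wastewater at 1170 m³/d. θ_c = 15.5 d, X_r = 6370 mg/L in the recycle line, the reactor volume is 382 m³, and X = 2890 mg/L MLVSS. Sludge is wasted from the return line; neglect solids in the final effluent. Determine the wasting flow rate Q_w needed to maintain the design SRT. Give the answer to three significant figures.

Q_w ≈ 11.2 m³/d

Wasting from the return line (neglecting effluent solids): Q_w = V·X / (θ_c·X_r) = 382.0 × 2890 / (15.5 × 6370) = 11.18 m³/d.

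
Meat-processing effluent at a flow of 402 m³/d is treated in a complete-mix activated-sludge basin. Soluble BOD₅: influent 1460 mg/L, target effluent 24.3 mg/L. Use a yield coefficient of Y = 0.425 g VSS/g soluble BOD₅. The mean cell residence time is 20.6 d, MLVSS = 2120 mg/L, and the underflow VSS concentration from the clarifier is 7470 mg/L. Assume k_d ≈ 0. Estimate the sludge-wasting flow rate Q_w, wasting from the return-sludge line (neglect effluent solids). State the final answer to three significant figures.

Biomass mass balance (decay neglected): V·X = Y·Q·(S₀ − S)·θ_c, so V = 0.425 × 402 × (1460 − 24.3) × 20.6 / 2120 = 2383 m³.
Q_w = (V·X)/(θ_c X_r) = 2383 × 2120 / (20.6 × 7470) = 32.84 m³/d.

Q_w ≈ 32.8 m³/d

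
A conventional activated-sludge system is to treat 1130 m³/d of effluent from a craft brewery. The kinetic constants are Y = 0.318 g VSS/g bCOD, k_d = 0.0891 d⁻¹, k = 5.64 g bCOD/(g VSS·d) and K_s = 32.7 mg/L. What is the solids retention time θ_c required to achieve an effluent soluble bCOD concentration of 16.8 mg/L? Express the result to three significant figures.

θ_c ≈ 1.92 d

At the target effluent, Y k S/(K_s+S) = 0.318×5.64×16.8/49.50 = 0.6087 d⁻¹.
θ_c = 1/(μ − k_d) = 1/(0.6087 − 0.0891) = 1/0.5196 = 1.925 d.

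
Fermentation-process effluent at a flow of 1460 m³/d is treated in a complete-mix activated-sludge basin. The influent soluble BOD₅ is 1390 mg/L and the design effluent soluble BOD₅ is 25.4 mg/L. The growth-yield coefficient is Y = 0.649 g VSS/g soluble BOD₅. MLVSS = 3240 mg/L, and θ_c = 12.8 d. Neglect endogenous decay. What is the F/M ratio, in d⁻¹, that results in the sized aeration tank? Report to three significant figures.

V·X = Y·Q·ΔS·θ_c gives V = 0.649 × 1460 × (1390 − 25.4) × 12.8 / 3240 = 5108 m³.
Food-to-microorganism ratio F/M = Q S₀ / (V X) = 1460 × 1390 / (5108 × 3240) = 0.1226 d⁻¹.

F/M ≈ 0.123 d⁻¹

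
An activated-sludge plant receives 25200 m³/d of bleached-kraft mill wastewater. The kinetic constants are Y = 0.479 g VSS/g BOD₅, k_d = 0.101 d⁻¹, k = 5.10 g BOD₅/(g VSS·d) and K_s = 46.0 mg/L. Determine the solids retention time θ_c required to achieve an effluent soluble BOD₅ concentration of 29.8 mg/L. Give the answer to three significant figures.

θ_c ≈ 1.16 d

From 1/θ_c = Y·k·S/(K_s + S) − k_d: Y·k·S/(K_s+S) = 0.479 × 5.10 × 29.8 / (46.0 + 29.8) = 0.9604 d⁻¹.
Then 1/θ_c = μ − k_d = 0.9604 − 0.101 = 0.8594 d⁻¹, giving θ_c = 1.164 d.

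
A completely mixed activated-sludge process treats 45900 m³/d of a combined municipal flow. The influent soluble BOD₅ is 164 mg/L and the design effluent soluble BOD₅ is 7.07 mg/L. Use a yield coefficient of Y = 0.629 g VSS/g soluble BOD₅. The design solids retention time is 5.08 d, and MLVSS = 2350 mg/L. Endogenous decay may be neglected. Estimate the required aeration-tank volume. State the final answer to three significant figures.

V ≈ 9790 m³

V·X = Y·Q·ΔS·θ_c gives V = 0.629 × 45900 × (164 − 7.07) × 5.08 / 2350 = 9794 m³.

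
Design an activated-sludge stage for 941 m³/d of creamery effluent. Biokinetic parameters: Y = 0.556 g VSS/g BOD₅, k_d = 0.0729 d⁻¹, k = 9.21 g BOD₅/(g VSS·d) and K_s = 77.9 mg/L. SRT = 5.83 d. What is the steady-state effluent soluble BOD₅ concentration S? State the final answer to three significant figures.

From the Monod/SRT balance for a CMAS, S = K_s·(1+k_d θ_c)/[θ_c·(Y k − k_d) − 1] = 77.9 × (1 + 0.0729 × 5.83) / [5.83 × (0.556 × 9.21 − 0.0729) − 1] = 111.0 / 28.43 = 3.905 mg/L.

S ≈ 3.90 mg/L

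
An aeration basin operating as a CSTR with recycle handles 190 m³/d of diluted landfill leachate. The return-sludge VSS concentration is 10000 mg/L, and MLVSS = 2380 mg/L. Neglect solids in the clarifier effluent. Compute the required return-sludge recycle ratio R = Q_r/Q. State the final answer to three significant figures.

R ≈ 0.312

Solids balance on the clarifier gives (1+R)X = R·X_r, so R = X/(X_r − X) = 2380 / (10000 − 2380) = 0.3123.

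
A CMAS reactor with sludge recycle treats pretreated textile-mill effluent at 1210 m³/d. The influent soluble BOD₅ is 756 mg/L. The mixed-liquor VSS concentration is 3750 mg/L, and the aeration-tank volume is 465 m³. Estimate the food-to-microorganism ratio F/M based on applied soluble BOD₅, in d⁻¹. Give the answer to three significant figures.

F/M ≈ 0.525 d⁻¹

F/M = applied load / biomass = Q·S₀/(V·X) = 1210 × 756 / (465.0 × 3750) = 0.5246 d⁻¹.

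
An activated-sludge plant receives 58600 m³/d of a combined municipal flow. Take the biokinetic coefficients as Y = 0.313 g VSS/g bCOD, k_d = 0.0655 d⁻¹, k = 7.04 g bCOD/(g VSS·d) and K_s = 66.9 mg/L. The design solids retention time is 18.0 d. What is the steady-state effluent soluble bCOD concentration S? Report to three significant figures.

S ≈ 3.89 mg/L

Effluent substrate depends only on kinetics and SRT: S = K_s(1 + k_d θ_c) / [θ_c(Yk − k_d) − 1] = 66.9 × (1 + 0.0655 × 18.0) / [18.0 × (0.313 × 7.04 − 0.0655) − 1] = 145.8 / 37.48 = 3.889 mg/L.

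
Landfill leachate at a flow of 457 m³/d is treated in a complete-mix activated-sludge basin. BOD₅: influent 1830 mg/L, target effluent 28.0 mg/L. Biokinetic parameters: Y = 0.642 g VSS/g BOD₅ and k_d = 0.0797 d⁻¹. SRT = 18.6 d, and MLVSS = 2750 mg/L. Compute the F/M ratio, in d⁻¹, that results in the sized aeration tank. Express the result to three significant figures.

From the SRT design equation V = Y Q (S₀−S) θ_c / [X (1 + k_d θ_c)] = 0.642 × 457 × (1830 − 28.0) × 18.6 / [2750 × (1 + 0.0797 × 18.6)] = 9.83×10^6 / 6827 = 1440 m³.
Food-to-microorganism ratio F/M = Q S₀ / (V X) = 457 × 1830 / (1440 × 2750) = 0.2111 d⁻¹.

F/M ≈ 0.211 d⁻¹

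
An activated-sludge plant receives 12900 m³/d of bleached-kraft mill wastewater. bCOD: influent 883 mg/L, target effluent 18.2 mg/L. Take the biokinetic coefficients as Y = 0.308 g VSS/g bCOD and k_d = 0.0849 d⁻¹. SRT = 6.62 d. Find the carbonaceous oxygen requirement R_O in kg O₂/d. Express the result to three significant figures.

R_O ≈ 8030 kg O₂/d

Correct the yield for decay: Y_obs = Y/(1 + k_d θ_c) = 0.308 / (1 + 0.0849 × 6.62) = 0.308 / 1.562 = 0.1972.
Q·(S₀ − S) = 12900 × (883 − 18.2) × 10⁻³ = 11156 kg/d removed.
Net sludge production P_X = 0.1972 × 11156 = 2200 kg VSS/d.
R_O = Q·ΔS − 1.42 P_X = 11156 − 3124 = 8032 kg O₂/d.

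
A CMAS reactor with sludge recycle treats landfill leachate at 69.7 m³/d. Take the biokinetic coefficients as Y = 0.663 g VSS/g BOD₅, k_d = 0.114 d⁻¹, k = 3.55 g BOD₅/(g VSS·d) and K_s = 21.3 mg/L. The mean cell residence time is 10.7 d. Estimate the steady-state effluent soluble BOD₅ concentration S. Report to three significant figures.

From the Monod/SRT balance for a CMAS, S = K_s·(1+k_d θ_c)/[θ_c·(Y k − k_d) − 1] = 21.3 × (1 + 0.114 × 10.7) / [10.7 × (0.663 × 3.55 − 0.114) − 1] = 47.28 / 22.96 = 2.059 mg/L.

S ≈ 2.06 mg/L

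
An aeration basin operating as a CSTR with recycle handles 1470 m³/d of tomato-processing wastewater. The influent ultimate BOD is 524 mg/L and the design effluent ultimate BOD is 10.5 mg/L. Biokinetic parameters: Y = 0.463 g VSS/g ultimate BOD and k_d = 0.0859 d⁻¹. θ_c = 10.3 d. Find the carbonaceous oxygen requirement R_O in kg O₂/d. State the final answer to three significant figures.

Observed yield with endogenous decay: Y_obs = Y / (1 + k_d·θ_c) = 0.463 / (1 + 0.0859 × 10.3) = 0.463 / 1.885 = 0.2457 g VSS/g ultimate BOD.
Mass of ultimate BOD removed per day: Q(S₀ − S) = 1470 × 513.5 g/m³ = 754.8 kg/d.
Net sludge production P_X = 0.2457 × 754.8 = 185.4 kg VSS/d.
Carbonaceous O₂ demand = substrate oxidised − cell-mass equivalent = 754.8 − 1.42 × 185.4 = 491.5 kg O₂/d.

R_O ≈ 492 kg O₂/d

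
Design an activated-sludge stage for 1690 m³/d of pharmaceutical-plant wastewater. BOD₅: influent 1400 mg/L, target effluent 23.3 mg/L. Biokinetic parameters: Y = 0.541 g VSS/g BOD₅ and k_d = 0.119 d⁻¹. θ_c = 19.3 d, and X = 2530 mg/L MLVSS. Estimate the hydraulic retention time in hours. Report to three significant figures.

From the SRT design equation V = Y Q (S₀−S) θ_c / [X (1 + k_d θ_c)] = 0.541 × 1690 × (1400 − 23.3) × 19.3 / [2530 × (1 + 0.119 × 19.3)] = 2.43×10^7 / 8341 = 2913 m³.
HRT = V/Q = 2913 m³ / 1690 m³·d⁻¹ = 1.723 d × 24 = 41.36 h.

τ ≈ 41.4 h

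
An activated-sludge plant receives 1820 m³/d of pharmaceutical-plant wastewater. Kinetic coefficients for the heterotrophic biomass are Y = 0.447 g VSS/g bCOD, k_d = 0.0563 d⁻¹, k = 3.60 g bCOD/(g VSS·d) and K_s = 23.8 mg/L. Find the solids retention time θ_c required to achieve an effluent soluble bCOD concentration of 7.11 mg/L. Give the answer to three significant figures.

Specific growth rate at S = 7.11 mg/L: μ = YkS/(K_s+S) = 0.447·3.60·7.11/(23.8+7.11) = 0.3702 d⁻¹.
1/θ_c = 0.3702 − 0.0563 = 0.3139 d⁻¹, so θ_c = 3.186 d.

θ_c ≈ 3.19 d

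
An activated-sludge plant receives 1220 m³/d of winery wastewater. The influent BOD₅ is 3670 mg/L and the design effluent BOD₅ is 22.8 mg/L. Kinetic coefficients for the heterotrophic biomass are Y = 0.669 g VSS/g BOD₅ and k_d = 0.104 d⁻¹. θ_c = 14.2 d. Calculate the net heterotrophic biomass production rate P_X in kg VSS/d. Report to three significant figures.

Observed yield with endogenous decay: Y_obs = Y / (1 + k_d·θ_c) = 0.669 / (1 + 0.104 × 14.2) = 0.669 / 2.477 = 0.2701 g VSS/g BOD₅.
Substrate removed = Q·(S₀ − S) = 1220 m³/d × (3670 − 22.8) g/m³ = 4.45×10^6 g/d = 4450 kg/d.
Biomass produced: P_X = Y_obs·Q·ΔS = 0.2701 × 4450 ≈ 1202 kg VSS/d.

P_X ≈ 1200 kg VSS/d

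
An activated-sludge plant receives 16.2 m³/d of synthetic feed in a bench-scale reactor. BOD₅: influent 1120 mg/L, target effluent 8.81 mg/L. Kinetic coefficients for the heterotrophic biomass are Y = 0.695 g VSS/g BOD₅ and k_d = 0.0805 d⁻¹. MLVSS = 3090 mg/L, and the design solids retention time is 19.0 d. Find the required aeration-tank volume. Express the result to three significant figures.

Steady-state biomass mass balance: V·X·(1 + k_d·θ_c) = Y·Q·(S₀ − S)·θ_c, so V = 0.695 × 16.2 × (1120 − 8.81) × 19.0 / [3090 × (1 + 0.0805 × 19.0)] = 2.38×10^5 / 7816 = 30.41 m³.

V ≈ 30.4 m³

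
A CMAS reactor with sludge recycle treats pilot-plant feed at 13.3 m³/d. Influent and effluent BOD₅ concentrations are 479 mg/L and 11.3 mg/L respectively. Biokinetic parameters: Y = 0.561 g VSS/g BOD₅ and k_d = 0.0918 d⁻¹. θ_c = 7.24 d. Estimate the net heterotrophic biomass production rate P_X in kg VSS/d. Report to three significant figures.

P_X ≈ 2.10 kg VSS/d

Observed yield with endogenous decay: Y_obs = Y / (1 + k_d·θ_c) = 0.561 / (1 + 0.0918 × 7.24) = 0.561 / 1.665 = 0.3370 g VSS/g BOD₅.
Mass of BOD₅ removed per day: Q(S₀ − S) = 13.3 × 467.7 g/m³ = 6.220 kg/d.
So the net sludge growth is P_X = 0.3370 × 6.220 = 2.096 kg VSS/d.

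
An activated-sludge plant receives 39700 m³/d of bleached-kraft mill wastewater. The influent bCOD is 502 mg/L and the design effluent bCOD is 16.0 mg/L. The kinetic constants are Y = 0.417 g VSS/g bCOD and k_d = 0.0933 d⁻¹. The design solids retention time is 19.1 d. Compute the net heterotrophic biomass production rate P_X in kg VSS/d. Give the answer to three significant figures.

P_X ≈ 2890 kg VSS/d

Observed yield with endogenous decay: Y_obs = Y / (1 + k_d·θ_c) = 0.417 / (1 + 0.0933 × 19.1) = 0.417 / 2.782 = 0.1499 g VSS/g bCOD.
ΔS = 502 − 16.0 = 486.0 mg/L, so the substrate removal rate is 39700 × 486.0/1000 = 19294 kg bCOD/d.
Net biomass production P_X = Y_obs × Q·(S₀ − S) = 0.1499 × 19294 = 2892 kg VSS/d.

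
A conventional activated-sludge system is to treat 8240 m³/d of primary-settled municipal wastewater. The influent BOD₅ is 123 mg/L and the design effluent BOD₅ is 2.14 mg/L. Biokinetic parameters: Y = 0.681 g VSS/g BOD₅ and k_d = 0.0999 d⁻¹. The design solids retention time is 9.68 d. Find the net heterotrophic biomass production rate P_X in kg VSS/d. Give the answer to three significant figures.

P_X ≈ 345 kg VSS/d

Observed yield with endogenous decay: Y_obs = Y / (1 + k_d·θ_c) = 0.681 / (1 + 0.0999 × 9.68) = 0.681 / 1.967 = 0.3462 g VSS/g BOD₅.
Mass of BOD₅ removed per day: Q(S₀ − S) = 8240 × 120.9 g/m³ = 995.9 kg/d.
P_X = Y_obs · Q(S₀ − S) = 0.3462 × 995.9 = 344.8 kg VSS/d.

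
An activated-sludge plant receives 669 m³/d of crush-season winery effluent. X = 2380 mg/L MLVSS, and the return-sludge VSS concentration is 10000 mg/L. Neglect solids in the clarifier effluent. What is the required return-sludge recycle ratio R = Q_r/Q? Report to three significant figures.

R = Q_r/Q = X/(X_r − X) = 2380 / (10000 − 2380) = 0.3123.

R ≈ 0.312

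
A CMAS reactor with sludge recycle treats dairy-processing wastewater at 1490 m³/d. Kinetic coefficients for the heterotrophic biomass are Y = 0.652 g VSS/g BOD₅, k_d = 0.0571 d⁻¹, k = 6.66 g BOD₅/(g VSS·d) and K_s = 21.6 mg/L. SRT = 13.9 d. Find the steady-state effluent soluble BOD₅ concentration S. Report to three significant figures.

S ≈ 0.662 mg/L

From the Monod/SRT balance for a CMAS, S = K_s·(1+k_d θ_c)/[θ_c·(Y k − k_d) − 1] = 21.6 × (1 + 0.0571 × 13.9) / [13.9 × (0.652 × 6.66 − 0.0571) − 1] = 38.74 / 58.56 = 0.6616 mg/L.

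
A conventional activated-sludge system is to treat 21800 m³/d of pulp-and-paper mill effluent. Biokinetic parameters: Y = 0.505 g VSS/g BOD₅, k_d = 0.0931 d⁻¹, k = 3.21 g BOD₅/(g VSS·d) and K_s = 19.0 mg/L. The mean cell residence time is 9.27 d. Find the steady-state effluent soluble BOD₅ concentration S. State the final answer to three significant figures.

S ≈ 2.69 mg/L

Effluent substrate depends only on kinetics and SRT: S = K_s(1 + k_d θ_c) / [θ_c(Yk − k_d) − 1] = 19.0 × (1 + 0.0931 × 9.27) / [9.27 × (0.505 × 3.21 − 0.0931) − 1] = 35.40 / 13.16 = 2.689 mg/L.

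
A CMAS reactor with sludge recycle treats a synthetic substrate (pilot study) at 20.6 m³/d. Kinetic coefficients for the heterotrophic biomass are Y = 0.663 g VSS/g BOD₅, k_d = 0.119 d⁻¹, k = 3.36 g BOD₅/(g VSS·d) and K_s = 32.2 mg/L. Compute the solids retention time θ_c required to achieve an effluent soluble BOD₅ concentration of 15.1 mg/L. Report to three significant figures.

Specific growth rate at S = 15.1 mg/L: μ = YkS/(K_s+S) = 0.663·3.36·15.1/(32.2+15.1) = 0.7112 d⁻¹.
Then 1/θ_c = μ − k_d = 0.7112 − 0.119 = 0.5922 d⁻¹, giving θ_c = 1.689 d.

θ_c ≈ 1.69 d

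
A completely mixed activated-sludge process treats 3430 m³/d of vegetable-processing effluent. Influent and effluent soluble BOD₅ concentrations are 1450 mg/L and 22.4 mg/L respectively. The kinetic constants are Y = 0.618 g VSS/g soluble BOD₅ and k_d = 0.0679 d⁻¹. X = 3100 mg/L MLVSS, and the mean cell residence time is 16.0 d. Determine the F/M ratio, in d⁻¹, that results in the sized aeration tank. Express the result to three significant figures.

Steady-state biomass mass balance: V·X·(1 + k_d·θ_c) = Y·Q·(S₀ − S)·θ_c, so V = 0.618 × 3430 × (1450 − 22.4) × 16.0 / [3100 × (1 + 0.0679 × 16.0)] = 4.84×10^7 / 6468 = 7486 m³.
F/M = applied load / biomass = Q·S₀/(V·X) = 3430 × 1450 / (7486 × 3100) = 0.2143 d⁻¹.

F/M ≈ 0.214 d⁻¹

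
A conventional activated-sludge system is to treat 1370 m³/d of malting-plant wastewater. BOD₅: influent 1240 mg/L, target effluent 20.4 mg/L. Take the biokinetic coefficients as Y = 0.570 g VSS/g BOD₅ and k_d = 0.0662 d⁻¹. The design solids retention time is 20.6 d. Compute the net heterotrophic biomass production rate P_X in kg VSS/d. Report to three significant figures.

The observed yield is Y_obs = Y/(1 + k_d·θ_c) = 0.570 / (1 + 0.0662 × 20.6) = 0.570 / 2.364 = 0.2411 g VSS per g BOD₅ removed.
Q·(S₀ − S) = 1370 × (1240 − 20.4) × 10⁻³ = 1671 kg/d removed.
Net biomass production P_X = Y_obs × Q·(S₀ − S) = 0.2411 × 1671 = 402.9 kg VSS/d.

P_X ≈ 403 kg VSS/d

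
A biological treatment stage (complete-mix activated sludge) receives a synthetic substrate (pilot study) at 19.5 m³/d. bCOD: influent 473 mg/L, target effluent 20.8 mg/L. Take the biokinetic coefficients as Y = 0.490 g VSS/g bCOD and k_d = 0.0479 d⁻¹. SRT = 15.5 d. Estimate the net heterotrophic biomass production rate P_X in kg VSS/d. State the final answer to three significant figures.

Correct the yield for decay: Y_obs = Y/(1 + k_d θ_c) = 0.490 / (1 + 0.0479 × 15.5) = 0.490 / 1.742 = 0.2812.
Mass of bCOD removed per day: Q(S₀ − S) = 19.5 × 452.2 g/m³ = 8.818 kg/d.
Biomass produced: P_X = Y_obs·Q·ΔS = 0.2812 × 8.818 ≈ 2.480 kg VSS/d.

P_X ≈ 2.48 kg VSS/d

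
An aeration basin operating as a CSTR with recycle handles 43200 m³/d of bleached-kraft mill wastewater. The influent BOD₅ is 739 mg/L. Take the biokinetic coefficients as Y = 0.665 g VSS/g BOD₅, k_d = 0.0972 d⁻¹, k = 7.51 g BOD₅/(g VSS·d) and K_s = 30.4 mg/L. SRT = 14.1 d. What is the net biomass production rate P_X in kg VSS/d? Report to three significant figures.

P_X ≈ 8940 kg VSS/d

From the Monod/SRT balance for a CMAS, S = K_s·(1+k_d θ_c)/[θ_c·(Y k − k_d) − 1] = 30.4 × (1 + 0.0972 × 14.1) / [14.1 × (0.665 × 7.51 − 0.0972) − 1] = 72.06 / 68.05 = 1.059 mg/L.
Observed yield with endogenous decay: Y_obs = Y / (1 + k_d·θ_c) = 0.665 / (1 + 0.0972 × 14.1) = 0.665 / 2.371 = 0.2805 g VSS/g BOD₅.
ΔS = 739 − 1.06 = 737.9 mg/L, so the substrate removal rate is 43200 × 737.9/1000 = 31879 kg BOD₅/d.
Biomass produced: P_X = Y_obs·Q·ΔS = 0.2805 × 31879 ≈ 8943 kg VSS/d.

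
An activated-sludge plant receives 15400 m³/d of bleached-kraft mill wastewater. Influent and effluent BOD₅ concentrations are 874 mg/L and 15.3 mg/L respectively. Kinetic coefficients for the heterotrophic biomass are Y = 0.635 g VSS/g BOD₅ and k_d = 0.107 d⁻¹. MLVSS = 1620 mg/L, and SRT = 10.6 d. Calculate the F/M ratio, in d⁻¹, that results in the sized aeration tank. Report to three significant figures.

F/M ≈ 0.323 d⁻¹

From the SRT design equation V = Y Q (S₀−S) θ_c / [X (1 + k_d θ_c)] = 0.635 × 15400 × (874 − 15.3) × 10.6 / [1620 × (1 + 0.107 × 10.6)] = 8.9×10^7 / 3457 = 25745 m³.
F/M = applied load / biomass = Q·S₀/(V·X) = 15400 × 874 / (25745 × 1620) = 0.3227 d⁻¹.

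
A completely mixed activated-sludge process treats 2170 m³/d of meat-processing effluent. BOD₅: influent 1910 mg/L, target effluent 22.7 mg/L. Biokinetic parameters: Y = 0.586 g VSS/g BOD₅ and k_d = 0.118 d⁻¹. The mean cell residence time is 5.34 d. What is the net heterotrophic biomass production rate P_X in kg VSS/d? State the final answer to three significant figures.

P_X ≈ 1470 kg VSS/d

Correct the yield for decay: Y_obs = Y/(1 + k_d θ_c) = 0.586 / (1 + 0.118 × 5.34) = 0.586 / 1.630 = 0.3595.
ΔS = 1910 − 22.7 = 1887 mg/L, so the substrate removal rate is 2170 × 1887/1000 = 4095 kg BOD₅/d.
P_X = Y_obs · Q(S₀ − S) = 0.3595 × 4095 = 1472 kg VSS/d.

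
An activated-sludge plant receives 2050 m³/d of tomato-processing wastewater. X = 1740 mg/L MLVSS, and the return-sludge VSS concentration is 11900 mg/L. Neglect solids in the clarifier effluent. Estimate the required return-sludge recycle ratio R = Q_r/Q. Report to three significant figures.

R ≈ 0.171

Mass balance around the secondary clarifier (neglecting effluent solids): R = X / (X_r − X) = 1740 / (11900 − 1740) = 0.1713.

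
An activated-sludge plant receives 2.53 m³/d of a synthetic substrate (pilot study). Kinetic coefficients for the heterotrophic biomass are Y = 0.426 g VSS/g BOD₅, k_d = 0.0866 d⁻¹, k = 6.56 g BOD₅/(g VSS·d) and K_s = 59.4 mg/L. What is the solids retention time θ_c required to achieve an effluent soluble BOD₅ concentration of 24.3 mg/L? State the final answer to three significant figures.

Specific growth rate at S = 24.3 mg/L: μ = YkS/(K_s+S) = 0.426·6.56·24.3/(59.4+24.3) = 0.8113 d⁻¹.
Then 1/θ_c = μ − k_d = 0.8113 − 0.0866 = 0.7247 d⁻¹, giving θ_c = 1.380 d.

θ_c ≈ 1.38 d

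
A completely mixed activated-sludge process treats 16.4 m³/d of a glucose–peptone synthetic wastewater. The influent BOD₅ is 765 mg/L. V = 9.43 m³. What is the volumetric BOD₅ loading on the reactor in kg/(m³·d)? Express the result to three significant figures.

L_v = Q S₀ / V = 16.4 × 765 × 10⁻³ / 9.430 = 1.330 kg/(m³·d).

L_v ≈ 1.33 kg BOD₅/(m³·d)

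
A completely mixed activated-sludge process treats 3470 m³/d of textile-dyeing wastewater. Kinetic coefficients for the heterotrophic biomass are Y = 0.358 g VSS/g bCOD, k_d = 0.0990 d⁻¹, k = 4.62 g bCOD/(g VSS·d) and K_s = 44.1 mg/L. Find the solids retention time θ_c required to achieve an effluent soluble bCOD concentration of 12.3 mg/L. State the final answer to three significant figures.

At the target effluent, Y k S/(K_s+S) = 0.358×4.62×12.3/56.40 = 0.3607 d⁻¹.
1/θ_c = 0.3607 − 0.0990 = 0.2617 d⁻¹, so θ_c = 3.821 d.

θ_c ≈ 3.82 d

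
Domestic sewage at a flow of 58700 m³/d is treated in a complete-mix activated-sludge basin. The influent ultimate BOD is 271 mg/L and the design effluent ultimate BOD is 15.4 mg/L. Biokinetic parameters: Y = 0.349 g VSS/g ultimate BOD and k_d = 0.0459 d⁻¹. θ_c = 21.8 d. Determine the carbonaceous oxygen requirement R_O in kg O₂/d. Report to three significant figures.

Observed yield with endogenous decay: Y_obs = Y / (1 + k_d·θ_c) = 0.349 / (1 + 0.0459 × 21.8) = 0.349 / 2.001 = 0.1744 g VSS/g ultimate BOD.
Mass of ultimate BOD removed per day: Q(S₀ − S) = 58700 × 255.6 g/m³ = 15004 kg/d.
Net sludge production P_X = 0.1744 × 15004 = 2617 kg VSS/d.
R_O = Q·ΔS − 1.42 P_X = 15004 − 3717 = 11287 kg O₂/d.

R_O ≈ 11300 kg O₂/d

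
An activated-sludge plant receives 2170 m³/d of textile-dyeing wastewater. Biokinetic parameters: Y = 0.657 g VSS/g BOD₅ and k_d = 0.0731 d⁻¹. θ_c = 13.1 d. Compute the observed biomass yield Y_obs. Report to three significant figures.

Y_obs ≈ 0.336 g VSS/g BOD₅

The observed yield is Y_obs = Y/(1 + k_d·θ_c) = 0.657 / (1 + 0.0731 × 13.1) = 0.657 / 1.958 = 0.3356 g VSS per g BOD₅ removed.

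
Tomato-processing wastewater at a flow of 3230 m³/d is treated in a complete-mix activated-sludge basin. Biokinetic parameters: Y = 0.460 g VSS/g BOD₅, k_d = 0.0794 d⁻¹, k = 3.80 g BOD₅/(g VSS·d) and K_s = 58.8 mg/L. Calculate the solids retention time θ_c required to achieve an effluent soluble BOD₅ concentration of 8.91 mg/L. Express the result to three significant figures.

Specific growth rate at S = 8.91 mg/L: μ = YkS/(K_s+S) = 0.460·3.80·8.91/(58.8+8.91) = 0.2300 d⁻¹.
1/θ_c = 0.2300 − 0.0794 = 0.1506 d⁻¹, so θ_c = 6.639 d.

θ_c ≈ 6.64 d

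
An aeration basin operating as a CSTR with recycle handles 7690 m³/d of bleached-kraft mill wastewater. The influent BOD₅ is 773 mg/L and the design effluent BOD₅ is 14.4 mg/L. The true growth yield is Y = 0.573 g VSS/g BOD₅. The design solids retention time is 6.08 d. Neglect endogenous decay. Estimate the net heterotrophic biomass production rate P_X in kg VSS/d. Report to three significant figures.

Since k_d ≈ 0, Y_obs = Y = 0.573 g VSS/g BOD₅.
Q·(S₀ − S) = 7690 × (773 − 14.4) × 10⁻³ = 5834 kg/d removed.
Net biomass production P_X = Y_obs × Q·(S₀ − S) = 0.5730 × 5834 = 3343 kg VSS/d.

P_X ≈ 3340 kg VSS/d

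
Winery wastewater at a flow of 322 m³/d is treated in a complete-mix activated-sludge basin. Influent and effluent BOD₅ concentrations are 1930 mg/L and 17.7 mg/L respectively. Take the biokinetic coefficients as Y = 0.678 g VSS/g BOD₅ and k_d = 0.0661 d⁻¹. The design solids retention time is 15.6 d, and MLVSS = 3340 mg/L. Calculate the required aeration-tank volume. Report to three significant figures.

Rearranging the biomass balance for a CMAS with decay, V = Y·Q·ΔS·θ_c / [X·(1+k_d θ_c)] = 0.678 × 322 × (1930 − 17.7) × 15.6 / [3340 × (1 + 0.0661 × 15.6)] = 6.51×10^6 / 6784 = 960.0 m³.

V ≈ 960 m³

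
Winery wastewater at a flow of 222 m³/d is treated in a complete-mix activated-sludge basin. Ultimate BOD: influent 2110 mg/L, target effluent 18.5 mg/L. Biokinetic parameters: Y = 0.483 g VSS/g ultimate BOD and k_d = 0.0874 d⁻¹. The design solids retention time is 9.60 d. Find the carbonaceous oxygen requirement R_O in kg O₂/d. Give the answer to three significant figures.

Observed yield with endogenous decay: Y_obs = Y / (1 + k_d·θ_c) = 0.483 / (1 + 0.0874 × 9.60) = 0.483 / 1.839 = 0.2626 g VSS/g ultimate BOD.
ΔS = 2110 − 18.5 = 2092 mg/L, so the substrate removal rate is 222 × 2092/1000 = 464.3 kg ultimate BOD/d.
Net sludge production P_X = 0.2626 × 464.3 = 121.9 kg VSS/d.
R_O = Q·(S₀ − S) − 1.42·P_X = 464.3 − 1.42 × 121.9 = 291.1 kg O₂/d.

R_O ≈ 291 kg O₂/d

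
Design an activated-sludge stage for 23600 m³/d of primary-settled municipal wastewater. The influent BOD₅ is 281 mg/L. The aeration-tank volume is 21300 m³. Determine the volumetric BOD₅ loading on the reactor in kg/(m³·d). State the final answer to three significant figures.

L_v ≈ 0.311 kg BOD₅/(m³·d)

L_v = Q S₀ / V = 23600 × 281 × 10⁻³ / 21300 = 0.3113 kg/(m³·d).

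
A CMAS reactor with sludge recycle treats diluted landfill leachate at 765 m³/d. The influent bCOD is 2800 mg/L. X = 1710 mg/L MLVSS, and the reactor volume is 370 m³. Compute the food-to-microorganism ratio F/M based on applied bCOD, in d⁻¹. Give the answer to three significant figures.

F/M ≈ 3.39 d⁻¹

Food-to-microorganism ratio F/M = Q S₀ / (V X) = 765 × 2800 / (370.0 × 1710) = 3.385 d⁻¹.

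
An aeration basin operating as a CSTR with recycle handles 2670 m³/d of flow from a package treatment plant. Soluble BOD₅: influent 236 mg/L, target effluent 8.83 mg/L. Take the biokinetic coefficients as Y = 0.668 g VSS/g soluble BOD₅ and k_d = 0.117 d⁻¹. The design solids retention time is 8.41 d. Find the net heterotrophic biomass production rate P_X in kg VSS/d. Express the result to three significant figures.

P_X ≈ 204 kg VSS/d

Correct the yield for decay: Y_obs = Y/(1 + k_d θ_c) = 0.668 / (1 + 0.117 × 8.41) = 0.668 / 1.984 = 0.3367.
ΔS = 236 − 8.83 = 227.2 mg/L, so the substrate removal rate is 2670 × 227.2/1000 = 606.5 kg soluble BOD₅/d.
P_X = Y_obs · Q(S₀ − S) = 0.3367 × 606.5 = 204.2 kg VSS/d.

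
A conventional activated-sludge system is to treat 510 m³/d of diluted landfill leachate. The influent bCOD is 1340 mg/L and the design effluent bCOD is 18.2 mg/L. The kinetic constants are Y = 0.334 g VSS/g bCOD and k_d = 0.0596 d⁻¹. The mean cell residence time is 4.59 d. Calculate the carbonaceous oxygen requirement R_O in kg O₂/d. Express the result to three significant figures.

Observed yield with endogenous decay: Y_obs = Y / (1 + k_d·θ_c) = 0.334 / (1 + 0.0596 × 4.59) = 0.334 / 1.274 = 0.2623 g VSS/g bCOD.
Q·(S₀ − S) = 510 × (1340 − 18.2) × 10⁻³ = 674.1 kg/d removed.
Biomass synthesised: P_X = Y_obs × 674.1 = 176.8 kg VSS/d.
Carbonaceous O₂ demand = substrate oxidised − cell-mass equivalent = 674.1 − 1.42 × 176.8 = 423.1 kg O₂/d.

R_O ≈ 423 kg O₂/d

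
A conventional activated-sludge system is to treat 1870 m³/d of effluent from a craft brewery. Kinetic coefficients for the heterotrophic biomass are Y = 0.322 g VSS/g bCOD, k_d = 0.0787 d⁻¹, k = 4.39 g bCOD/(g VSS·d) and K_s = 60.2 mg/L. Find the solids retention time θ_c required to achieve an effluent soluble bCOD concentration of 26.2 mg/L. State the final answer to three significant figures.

From 1/θ_c = Y·k·S/(K_s + S) − k_d: Y·k·S/(K_s+S) = 0.322 × 4.39 × 26.2 / (60.2 + 26.2) = 0.4287 d⁻¹.
Then 1/θ_c = μ − k_d = 0.4287 − 0.0787 = 0.3500 d⁻¹, giving θ_c = 2.858 d.

θ_c ≈ 2.86 d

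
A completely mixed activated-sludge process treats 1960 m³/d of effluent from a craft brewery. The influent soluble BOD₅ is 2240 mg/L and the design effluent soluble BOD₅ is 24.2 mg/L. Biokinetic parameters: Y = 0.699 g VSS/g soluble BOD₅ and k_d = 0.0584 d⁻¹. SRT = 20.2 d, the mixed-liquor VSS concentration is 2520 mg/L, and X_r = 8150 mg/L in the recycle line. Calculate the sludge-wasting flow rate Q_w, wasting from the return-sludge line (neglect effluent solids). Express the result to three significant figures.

Steady-state biomass mass balance: V·X·(1 + k_d·θ_c) = Y·Q·(S₀ − S)·θ_c, so V = 0.699 × 1960 × (2240 − 24.2) × 20.2 / [2520 × (1 + 0.0584 × 20.2)] = 6.13×10^7 / 5493 = 11164 m³.
Wasting from the return line (neglecting effluent solids): Q_w = V·X / (θ_c·X_r) = 11164 × 2520 / (20.2 × 8150) = 170.9 m³/d.

Q_w ≈ 171 m³/d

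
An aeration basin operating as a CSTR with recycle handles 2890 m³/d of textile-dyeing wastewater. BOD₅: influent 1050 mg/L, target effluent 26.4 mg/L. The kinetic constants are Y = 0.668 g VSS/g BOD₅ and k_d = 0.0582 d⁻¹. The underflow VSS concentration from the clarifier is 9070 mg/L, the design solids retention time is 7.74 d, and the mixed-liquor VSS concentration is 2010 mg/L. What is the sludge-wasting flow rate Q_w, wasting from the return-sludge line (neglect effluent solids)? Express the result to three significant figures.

Q_w ≈ 150 m³/d

From the SRT design equation V = Y Q (S₀−S) θ_c / [X (1 + k_d θ_c)] = 0.668 × 2890 × (1050 − 26.4) × 7.74 / [2010 × (1 + 0.0582 × 7.74)] = 1.53×10^7 / 2915 = 5246 m³.
Wasting from the return line (neglecting effluent solids): Q_w = V·X / (θ_c·X_r) = 5246 × 2010 / (7.74 × 9070) = 150.2 m³/d.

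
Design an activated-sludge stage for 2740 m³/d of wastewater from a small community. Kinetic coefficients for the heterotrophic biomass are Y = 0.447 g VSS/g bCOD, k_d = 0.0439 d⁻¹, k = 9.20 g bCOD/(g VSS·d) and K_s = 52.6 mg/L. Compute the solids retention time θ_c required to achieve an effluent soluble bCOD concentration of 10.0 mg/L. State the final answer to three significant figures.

From 1/θ_c = Y·k·S/(K_s + S) − k_d: Y·k·S/(K_s+S) = 0.447 × 9.20 × 10.0 / (52.6 + 10.0) = 0.6569 d⁻¹.
1/θ_c = 0.6569 − 0.0439 = 0.6130 d⁻¹, so θ_c = 1.631 d.

θ_c ≈ 1.63 d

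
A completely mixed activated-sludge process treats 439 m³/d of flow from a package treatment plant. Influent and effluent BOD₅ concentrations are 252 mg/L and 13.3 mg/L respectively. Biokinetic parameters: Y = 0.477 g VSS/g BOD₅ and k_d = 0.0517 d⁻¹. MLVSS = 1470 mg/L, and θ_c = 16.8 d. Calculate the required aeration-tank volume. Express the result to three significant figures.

Steady-state biomass mass balance: V·X·(1 + k_d·θ_c) = Y·Q·(S₀ − S)·θ_c, so V = 0.477 × 439 × (252 − 13.3) × 16.8 / [1470 × (1 + 0.0517 × 16.8)] = 8.4×10^5 / 2747 = 305.7 m³.

V ≈ 306 m³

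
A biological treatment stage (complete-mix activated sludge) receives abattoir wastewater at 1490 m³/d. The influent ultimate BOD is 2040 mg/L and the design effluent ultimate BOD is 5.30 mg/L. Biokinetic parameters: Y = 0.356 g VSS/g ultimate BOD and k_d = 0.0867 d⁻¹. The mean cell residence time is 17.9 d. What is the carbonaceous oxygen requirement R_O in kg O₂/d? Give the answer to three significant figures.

R_O ≈ 2430 kg O₂/d

The observed yield is Y_obs = Y/(1 + k_d·θ_c) = 0.356 / (1 + 0.0867 × 17.9) = 0.356 / 2.552 = 0.1395 g VSS per g ultimate BOD removed.
ΔS = 2040 − 5.30 = 2035 mg/L, so the substrate removal rate is 1490 × 2035/1000 = 3032 kg ultimate BOD/d.
P_X = Y_obs·Q·(S₀ − S) = 0.1395 × 3032 = 422.9 kg VSS/d.
R_O = Q·ΔS − 1.42 P_X = 3032 − 600.6 = 2431 kg O₂/d.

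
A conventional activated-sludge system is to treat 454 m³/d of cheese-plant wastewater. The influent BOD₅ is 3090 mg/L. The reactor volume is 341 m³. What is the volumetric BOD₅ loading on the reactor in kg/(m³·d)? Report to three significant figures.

L_v ≈ 4.11 kg BOD₅/(m³·d)

Applied BOD₅ load per unit volume = Q·S₀/V = (454 × 3090/1000)/341.0 = 4.114 kg BOD₅·m⁻³·d⁻¹.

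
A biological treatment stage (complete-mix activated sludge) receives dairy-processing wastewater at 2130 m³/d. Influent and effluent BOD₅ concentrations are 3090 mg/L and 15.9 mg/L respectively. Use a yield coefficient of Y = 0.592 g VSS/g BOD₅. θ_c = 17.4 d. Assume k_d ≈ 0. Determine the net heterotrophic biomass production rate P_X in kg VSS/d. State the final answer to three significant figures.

With endogenous decay neglected, the observed yield equals the true yield: Y_obs = Y = 0.592 g VSS/g BOD₅.
ΔS = 3090 − 15.9 = 3074 mg/L, so the substrate removal rate is 2130 × 3074/1000 = 6548 kg BOD₅/d.
P_X = Y_obs · Q(S₀ − S) = 0.5920 × 6548 = 3876 kg VSS/d.

P_X ≈ 3880 kg VSS/d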